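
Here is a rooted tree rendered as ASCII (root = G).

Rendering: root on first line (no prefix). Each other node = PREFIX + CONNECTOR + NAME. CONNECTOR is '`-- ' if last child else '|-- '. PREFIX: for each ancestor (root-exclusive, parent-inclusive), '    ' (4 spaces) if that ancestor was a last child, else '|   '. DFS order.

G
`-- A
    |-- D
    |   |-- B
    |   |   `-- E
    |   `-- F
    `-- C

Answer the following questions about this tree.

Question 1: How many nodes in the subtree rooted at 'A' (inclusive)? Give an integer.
Answer: 6

Derivation:
Subtree rooted at A contains: A, B, C, D, E, F
Count = 6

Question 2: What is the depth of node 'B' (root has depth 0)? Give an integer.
Answer: 3

Derivation:
Path from root to B: G -> A -> D -> B
Depth = number of edges = 3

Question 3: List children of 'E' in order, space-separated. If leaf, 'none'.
Node E's children (from adjacency): (leaf)

Answer: none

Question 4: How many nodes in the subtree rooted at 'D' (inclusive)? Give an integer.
Subtree rooted at D contains: B, D, E, F
Count = 4

Answer: 4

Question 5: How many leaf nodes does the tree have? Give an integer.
Leaves (nodes with no children): C, E, F

Answer: 3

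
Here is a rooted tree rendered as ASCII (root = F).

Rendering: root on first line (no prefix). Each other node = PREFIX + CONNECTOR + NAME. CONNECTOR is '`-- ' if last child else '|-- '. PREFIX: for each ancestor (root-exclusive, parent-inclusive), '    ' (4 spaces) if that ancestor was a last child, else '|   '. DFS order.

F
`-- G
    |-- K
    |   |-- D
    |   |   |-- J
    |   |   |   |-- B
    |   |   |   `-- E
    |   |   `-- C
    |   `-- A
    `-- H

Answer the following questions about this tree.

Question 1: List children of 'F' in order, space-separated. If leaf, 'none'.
Node F's children (from adjacency): G

Answer: G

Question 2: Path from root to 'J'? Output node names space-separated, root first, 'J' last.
Walk down from root: F -> G -> K -> D -> J

Answer: F G K D J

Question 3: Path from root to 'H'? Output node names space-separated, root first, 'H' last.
Answer: F G H

Derivation:
Walk down from root: F -> G -> H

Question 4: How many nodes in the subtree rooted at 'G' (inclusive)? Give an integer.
Answer: 9

Derivation:
Subtree rooted at G contains: A, B, C, D, E, G, H, J, K
Count = 9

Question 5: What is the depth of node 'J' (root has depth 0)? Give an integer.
Path from root to J: F -> G -> K -> D -> J
Depth = number of edges = 4

Answer: 4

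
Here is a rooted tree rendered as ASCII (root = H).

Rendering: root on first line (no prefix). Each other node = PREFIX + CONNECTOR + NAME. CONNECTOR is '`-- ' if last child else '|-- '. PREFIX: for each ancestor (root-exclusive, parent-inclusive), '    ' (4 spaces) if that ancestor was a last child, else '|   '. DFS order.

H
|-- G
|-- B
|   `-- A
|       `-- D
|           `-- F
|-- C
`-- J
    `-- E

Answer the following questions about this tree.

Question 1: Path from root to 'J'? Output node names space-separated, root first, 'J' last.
Walk down from root: H -> J

Answer: H J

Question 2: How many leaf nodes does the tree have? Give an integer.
Leaves (nodes with no children): C, E, F, G

Answer: 4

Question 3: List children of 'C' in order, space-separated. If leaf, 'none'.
Node C's children (from adjacency): (leaf)

Answer: none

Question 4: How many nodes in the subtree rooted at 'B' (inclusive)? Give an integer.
Answer: 4

Derivation:
Subtree rooted at B contains: A, B, D, F
Count = 4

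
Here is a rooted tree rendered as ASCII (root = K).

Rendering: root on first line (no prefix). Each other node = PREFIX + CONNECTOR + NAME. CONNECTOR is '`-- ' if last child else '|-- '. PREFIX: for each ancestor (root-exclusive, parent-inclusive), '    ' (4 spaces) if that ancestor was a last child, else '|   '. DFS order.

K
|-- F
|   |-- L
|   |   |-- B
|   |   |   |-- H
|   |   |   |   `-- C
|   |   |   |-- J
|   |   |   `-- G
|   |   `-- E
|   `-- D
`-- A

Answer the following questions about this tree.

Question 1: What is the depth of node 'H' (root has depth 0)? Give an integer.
Answer: 4

Derivation:
Path from root to H: K -> F -> L -> B -> H
Depth = number of edges = 4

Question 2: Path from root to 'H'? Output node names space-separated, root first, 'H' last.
Answer: K F L B H

Derivation:
Walk down from root: K -> F -> L -> B -> H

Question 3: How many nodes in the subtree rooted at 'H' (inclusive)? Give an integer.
Answer: 2

Derivation:
Subtree rooted at H contains: C, H
Count = 2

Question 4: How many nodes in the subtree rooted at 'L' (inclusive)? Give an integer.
Subtree rooted at L contains: B, C, E, G, H, J, L
Count = 7

Answer: 7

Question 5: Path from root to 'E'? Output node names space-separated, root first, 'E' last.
Answer: K F L E

Derivation:
Walk down from root: K -> F -> L -> E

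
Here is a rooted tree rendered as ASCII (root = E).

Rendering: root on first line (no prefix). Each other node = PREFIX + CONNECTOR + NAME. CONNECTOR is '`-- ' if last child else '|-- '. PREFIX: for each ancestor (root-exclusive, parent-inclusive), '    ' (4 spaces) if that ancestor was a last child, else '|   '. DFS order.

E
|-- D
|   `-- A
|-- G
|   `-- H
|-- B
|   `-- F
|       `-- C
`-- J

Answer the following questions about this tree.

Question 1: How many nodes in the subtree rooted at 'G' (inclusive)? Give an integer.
Subtree rooted at G contains: G, H
Count = 2

Answer: 2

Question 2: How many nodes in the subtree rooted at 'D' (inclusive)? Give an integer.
Subtree rooted at D contains: A, D
Count = 2

Answer: 2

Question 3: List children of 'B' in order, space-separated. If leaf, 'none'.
Node B's children (from adjacency): F

Answer: F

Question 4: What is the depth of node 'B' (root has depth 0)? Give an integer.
Answer: 1

Derivation:
Path from root to B: E -> B
Depth = number of edges = 1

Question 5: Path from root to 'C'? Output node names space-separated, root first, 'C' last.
Walk down from root: E -> B -> F -> C

Answer: E B F C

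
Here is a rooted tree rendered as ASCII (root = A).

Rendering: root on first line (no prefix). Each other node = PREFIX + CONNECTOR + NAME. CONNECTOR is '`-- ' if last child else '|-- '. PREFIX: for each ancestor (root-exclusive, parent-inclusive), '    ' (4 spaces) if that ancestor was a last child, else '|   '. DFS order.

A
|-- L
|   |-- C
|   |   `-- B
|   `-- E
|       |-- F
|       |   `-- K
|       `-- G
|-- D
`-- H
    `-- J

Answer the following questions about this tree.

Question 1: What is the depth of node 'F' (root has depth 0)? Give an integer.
Answer: 3

Derivation:
Path from root to F: A -> L -> E -> F
Depth = number of edges = 3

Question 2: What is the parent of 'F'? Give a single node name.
Scan adjacency: F appears as child of E

Answer: E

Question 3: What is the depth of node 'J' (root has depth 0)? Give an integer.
Path from root to J: A -> H -> J
Depth = number of edges = 2

Answer: 2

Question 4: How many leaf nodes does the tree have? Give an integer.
Leaves (nodes with no children): B, D, G, J, K

Answer: 5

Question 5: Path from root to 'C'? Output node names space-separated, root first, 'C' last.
Answer: A L C

Derivation:
Walk down from root: A -> L -> C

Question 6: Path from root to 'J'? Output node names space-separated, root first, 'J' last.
Answer: A H J

Derivation:
Walk down from root: A -> H -> J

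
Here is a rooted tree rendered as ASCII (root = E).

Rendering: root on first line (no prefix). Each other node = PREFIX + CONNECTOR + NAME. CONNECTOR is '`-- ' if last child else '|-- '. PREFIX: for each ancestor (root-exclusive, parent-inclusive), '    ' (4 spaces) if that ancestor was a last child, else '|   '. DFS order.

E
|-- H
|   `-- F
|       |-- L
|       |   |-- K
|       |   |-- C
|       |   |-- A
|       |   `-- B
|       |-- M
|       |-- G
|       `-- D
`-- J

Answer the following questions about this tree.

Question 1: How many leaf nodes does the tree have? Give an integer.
Answer: 8

Derivation:
Leaves (nodes with no children): A, B, C, D, G, J, K, M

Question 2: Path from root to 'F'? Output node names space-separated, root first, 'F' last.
Walk down from root: E -> H -> F

Answer: E H F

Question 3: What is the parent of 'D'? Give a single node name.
Answer: F

Derivation:
Scan adjacency: D appears as child of F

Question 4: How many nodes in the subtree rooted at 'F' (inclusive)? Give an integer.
Answer: 9

Derivation:
Subtree rooted at F contains: A, B, C, D, F, G, K, L, M
Count = 9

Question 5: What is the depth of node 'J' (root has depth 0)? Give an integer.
Answer: 1

Derivation:
Path from root to J: E -> J
Depth = number of edges = 1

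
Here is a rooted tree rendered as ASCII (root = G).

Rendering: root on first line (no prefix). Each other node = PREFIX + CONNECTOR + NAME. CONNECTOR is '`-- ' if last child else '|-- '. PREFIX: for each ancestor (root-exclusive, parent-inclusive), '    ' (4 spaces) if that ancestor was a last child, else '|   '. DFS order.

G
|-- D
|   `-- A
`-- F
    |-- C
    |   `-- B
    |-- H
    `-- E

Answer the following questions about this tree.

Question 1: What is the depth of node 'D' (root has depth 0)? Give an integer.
Path from root to D: G -> D
Depth = number of edges = 1

Answer: 1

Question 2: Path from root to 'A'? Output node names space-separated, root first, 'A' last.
Answer: G D A

Derivation:
Walk down from root: G -> D -> A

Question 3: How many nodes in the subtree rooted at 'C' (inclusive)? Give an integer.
Answer: 2

Derivation:
Subtree rooted at C contains: B, C
Count = 2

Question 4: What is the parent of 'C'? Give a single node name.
Answer: F

Derivation:
Scan adjacency: C appears as child of F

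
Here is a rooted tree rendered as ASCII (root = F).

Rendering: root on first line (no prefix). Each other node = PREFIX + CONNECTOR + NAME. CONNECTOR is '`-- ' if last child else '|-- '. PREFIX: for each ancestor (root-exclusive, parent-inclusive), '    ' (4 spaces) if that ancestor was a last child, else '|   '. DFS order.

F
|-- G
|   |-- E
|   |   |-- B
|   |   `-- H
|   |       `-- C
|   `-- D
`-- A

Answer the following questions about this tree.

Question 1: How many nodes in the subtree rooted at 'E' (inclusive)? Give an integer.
Subtree rooted at E contains: B, C, E, H
Count = 4

Answer: 4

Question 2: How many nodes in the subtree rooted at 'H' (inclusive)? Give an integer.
Subtree rooted at H contains: C, H
Count = 2

Answer: 2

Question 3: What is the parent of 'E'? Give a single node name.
Scan adjacency: E appears as child of G

Answer: G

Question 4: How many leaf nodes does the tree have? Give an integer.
Answer: 4

Derivation:
Leaves (nodes with no children): A, B, C, D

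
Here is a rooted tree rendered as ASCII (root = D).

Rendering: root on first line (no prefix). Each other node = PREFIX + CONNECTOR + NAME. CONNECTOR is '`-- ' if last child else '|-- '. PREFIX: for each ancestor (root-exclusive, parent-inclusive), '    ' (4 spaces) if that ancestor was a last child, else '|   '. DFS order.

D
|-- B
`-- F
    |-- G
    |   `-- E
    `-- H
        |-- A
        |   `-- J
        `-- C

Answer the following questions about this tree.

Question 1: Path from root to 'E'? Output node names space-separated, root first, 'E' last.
Walk down from root: D -> F -> G -> E

Answer: D F G E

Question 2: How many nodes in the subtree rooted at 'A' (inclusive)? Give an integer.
Answer: 2

Derivation:
Subtree rooted at A contains: A, J
Count = 2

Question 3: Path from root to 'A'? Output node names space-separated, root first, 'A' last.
Walk down from root: D -> F -> H -> A

Answer: D F H A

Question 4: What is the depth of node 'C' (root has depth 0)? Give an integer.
Path from root to C: D -> F -> H -> C
Depth = number of edges = 3

Answer: 3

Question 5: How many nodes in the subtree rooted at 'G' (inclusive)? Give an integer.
Subtree rooted at G contains: E, G
Count = 2

Answer: 2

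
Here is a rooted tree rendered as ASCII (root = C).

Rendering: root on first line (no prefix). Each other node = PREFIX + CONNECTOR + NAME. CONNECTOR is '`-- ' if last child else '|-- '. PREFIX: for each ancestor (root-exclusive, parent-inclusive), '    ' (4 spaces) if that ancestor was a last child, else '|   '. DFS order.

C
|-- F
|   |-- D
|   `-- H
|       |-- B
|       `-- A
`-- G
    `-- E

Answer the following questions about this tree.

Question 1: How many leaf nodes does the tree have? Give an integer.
Answer: 4

Derivation:
Leaves (nodes with no children): A, B, D, E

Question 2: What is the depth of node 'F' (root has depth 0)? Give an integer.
Answer: 1

Derivation:
Path from root to F: C -> F
Depth = number of edges = 1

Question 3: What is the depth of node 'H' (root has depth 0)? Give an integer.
Answer: 2

Derivation:
Path from root to H: C -> F -> H
Depth = number of edges = 2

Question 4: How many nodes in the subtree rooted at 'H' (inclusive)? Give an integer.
Subtree rooted at H contains: A, B, H
Count = 3

Answer: 3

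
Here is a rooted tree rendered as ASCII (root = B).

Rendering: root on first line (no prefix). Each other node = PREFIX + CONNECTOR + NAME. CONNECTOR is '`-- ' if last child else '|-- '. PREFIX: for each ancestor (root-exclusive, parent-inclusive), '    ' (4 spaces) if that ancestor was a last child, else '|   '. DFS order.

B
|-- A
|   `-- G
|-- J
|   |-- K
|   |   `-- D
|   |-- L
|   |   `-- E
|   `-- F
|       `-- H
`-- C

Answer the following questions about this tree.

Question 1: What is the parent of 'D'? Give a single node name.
Answer: K

Derivation:
Scan adjacency: D appears as child of K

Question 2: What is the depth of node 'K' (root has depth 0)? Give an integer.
Answer: 2

Derivation:
Path from root to K: B -> J -> K
Depth = number of edges = 2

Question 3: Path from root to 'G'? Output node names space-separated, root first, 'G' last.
Answer: B A G

Derivation:
Walk down from root: B -> A -> G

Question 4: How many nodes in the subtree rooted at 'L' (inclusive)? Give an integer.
Answer: 2

Derivation:
Subtree rooted at L contains: E, L
Count = 2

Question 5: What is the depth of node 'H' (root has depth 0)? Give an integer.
Path from root to H: B -> J -> F -> H
Depth = number of edges = 3

Answer: 3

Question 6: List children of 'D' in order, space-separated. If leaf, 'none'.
Answer: none

Derivation:
Node D's children (from adjacency): (leaf)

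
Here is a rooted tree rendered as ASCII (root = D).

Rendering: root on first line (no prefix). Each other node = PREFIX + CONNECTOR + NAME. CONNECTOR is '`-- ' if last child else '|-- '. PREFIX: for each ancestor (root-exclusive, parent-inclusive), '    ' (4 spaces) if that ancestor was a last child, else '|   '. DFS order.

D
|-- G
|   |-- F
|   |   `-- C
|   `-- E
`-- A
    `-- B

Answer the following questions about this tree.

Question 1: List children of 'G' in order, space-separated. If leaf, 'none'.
Node G's children (from adjacency): F, E

Answer: F E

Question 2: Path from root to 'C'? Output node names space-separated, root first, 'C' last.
Walk down from root: D -> G -> F -> C

Answer: D G F C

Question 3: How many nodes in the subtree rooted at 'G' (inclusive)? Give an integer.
Subtree rooted at G contains: C, E, F, G
Count = 4

Answer: 4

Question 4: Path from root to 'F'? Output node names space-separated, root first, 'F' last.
Walk down from root: D -> G -> F

Answer: D G F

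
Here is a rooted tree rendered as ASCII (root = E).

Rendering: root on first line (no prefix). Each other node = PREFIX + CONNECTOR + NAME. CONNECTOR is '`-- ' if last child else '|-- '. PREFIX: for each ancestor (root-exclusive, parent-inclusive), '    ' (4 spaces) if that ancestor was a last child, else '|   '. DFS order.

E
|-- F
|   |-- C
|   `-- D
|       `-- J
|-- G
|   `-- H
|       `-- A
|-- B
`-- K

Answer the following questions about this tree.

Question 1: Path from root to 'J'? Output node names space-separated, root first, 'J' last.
Walk down from root: E -> F -> D -> J

Answer: E F D J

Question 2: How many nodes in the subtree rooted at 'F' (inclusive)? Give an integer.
Subtree rooted at F contains: C, D, F, J
Count = 4

Answer: 4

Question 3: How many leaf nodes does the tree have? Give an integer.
Answer: 5

Derivation:
Leaves (nodes with no children): A, B, C, J, K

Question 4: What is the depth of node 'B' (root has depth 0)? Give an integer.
Answer: 1

Derivation:
Path from root to B: E -> B
Depth = number of edges = 1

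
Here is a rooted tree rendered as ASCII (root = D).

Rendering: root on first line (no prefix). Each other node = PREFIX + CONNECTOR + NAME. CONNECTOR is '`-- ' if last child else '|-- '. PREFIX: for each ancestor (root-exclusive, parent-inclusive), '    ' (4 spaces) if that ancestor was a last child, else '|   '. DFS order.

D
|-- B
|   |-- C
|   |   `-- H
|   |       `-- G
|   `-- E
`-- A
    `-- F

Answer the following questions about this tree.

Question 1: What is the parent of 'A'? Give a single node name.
Answer: D

Derivation:
Scan adjacency: A appears as child of D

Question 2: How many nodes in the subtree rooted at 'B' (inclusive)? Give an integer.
Subtree rooted at B contains: B, C, E, G, H
Count = 5

Answer: 5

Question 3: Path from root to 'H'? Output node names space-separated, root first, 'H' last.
Answer: D B C H

Derivation:
Walk down from root: D -> B -> C -> H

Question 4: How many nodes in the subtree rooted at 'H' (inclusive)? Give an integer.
Subtree rooted at H contains: G, H
Count = 2

Answer: 2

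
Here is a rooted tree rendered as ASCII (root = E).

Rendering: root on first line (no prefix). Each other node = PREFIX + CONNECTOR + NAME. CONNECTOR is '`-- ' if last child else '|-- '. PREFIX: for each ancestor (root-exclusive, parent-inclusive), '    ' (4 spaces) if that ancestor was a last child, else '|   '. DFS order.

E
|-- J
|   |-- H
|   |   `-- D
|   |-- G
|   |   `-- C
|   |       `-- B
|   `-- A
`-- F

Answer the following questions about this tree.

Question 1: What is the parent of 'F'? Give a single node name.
Scan adjacency: F appears as child of E

Answer: E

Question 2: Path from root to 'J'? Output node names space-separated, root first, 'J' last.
Walk down from root: E -> J

Answer: E J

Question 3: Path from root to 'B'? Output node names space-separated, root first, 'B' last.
Walk down from root: E -> J -> G -> C -> B

Answer: E J G C B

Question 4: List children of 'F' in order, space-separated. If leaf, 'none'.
Node F's children (from adjacency): (leaf)

Answer: none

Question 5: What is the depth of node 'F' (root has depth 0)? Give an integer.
Answer: 1

Derivation:
Path from root to F: E -> F
Depth = number of edges = 1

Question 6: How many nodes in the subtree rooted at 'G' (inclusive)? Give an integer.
Subtree rooted at G contains: B, C, G
Count = 3

Answer: 3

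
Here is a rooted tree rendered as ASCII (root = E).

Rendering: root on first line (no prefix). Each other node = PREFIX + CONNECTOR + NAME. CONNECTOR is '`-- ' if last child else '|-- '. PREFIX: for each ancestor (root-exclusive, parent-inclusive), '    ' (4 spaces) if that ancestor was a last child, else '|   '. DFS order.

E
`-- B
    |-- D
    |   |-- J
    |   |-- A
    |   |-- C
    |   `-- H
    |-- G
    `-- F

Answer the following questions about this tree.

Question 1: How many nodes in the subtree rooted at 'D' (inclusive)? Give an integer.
Answer: 5

Derivation:
Subtree rooted at D contains: A, C, D, H, J
Count = 5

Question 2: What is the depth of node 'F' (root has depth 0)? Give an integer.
Answer: 2

Derivation:
Path from root to F: E -> B -> F
Depth = number of edges = 2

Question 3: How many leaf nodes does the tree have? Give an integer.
Leaves (nodes with no children): A, C, F, G, H, J

Answer: 6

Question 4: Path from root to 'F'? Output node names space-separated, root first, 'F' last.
Answer: E B F

Derivation:
Walk down from root: E -> B -> F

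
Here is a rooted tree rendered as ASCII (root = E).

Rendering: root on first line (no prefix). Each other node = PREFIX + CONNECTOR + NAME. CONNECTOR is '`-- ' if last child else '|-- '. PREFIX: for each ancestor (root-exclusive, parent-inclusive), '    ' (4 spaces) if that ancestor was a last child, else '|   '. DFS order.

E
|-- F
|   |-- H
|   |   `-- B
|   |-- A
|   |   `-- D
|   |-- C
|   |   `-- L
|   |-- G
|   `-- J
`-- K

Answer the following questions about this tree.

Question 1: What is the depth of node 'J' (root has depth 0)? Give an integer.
Answer: 2

Derivation:
Path from root to J: E -> F -> J
Depth = number of edges = 2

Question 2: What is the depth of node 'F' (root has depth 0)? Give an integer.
Path from root to F: E -> F
Depth = number of edges = 1

Answer: 1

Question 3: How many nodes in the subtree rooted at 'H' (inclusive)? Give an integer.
Subtree rooted at H contains: B, H
Count = 2

Answer: 2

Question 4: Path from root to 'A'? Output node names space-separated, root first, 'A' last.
Answer: E F A

Derivation:
Walk down from root: E -> F -> A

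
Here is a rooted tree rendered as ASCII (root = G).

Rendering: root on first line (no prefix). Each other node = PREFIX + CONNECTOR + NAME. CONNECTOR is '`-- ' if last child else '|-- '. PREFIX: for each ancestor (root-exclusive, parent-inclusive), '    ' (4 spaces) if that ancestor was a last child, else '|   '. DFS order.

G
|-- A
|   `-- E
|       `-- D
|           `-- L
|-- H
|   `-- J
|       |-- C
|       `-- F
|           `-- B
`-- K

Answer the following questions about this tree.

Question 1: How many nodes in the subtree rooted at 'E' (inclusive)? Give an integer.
Answer: 3

Derivation:
Subtree rooted at E contains: D, E, L
Count = 3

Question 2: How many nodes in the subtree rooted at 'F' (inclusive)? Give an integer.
Answer: 2

Derivation:
Subtree rooted at F contains: B, F
Count = 2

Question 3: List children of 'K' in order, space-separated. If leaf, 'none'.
Answer: none

Derivation:
Node K's children (from adjacency): (leaf)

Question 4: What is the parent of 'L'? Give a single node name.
Scan adjacency: L appears as child of D

Answer: D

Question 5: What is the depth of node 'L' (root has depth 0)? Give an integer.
Answer: 4

Derivation:
Path from root to L: G -> A -> E -> D -> L
Depth = number of edges = 4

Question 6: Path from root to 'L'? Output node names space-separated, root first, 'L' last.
Answer: G A E D L

Derivation:
Walk down from root: G -> A -> E -> D -> L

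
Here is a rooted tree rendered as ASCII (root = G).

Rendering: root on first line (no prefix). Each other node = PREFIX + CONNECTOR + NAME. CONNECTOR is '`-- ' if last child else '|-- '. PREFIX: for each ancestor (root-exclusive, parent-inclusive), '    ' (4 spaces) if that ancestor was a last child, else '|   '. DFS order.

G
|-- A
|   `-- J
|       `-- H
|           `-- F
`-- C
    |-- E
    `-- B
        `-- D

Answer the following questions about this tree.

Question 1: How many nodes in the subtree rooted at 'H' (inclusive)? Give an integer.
Answer: 2

Derivation:
Subtree rooted at H contains: F, H
Count = 2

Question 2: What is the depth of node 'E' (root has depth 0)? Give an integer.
Answer: 2

Derivation:
Path from root to E: G -> C -> E
Depth = number of edges = 2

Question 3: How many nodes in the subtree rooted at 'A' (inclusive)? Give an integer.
Subtree rooted at A contains: A, F, H, J
Count = 4

Answer: 4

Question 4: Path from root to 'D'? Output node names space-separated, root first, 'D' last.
Walk down from root: G -> C -> B -> D

Answer: G C B D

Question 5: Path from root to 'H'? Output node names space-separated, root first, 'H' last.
Answer: G A J H

Derivation:
Walk down from root: G -> A -> J -> H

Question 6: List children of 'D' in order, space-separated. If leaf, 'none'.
Node D's children (from adjacency): (leaf)

Answer: none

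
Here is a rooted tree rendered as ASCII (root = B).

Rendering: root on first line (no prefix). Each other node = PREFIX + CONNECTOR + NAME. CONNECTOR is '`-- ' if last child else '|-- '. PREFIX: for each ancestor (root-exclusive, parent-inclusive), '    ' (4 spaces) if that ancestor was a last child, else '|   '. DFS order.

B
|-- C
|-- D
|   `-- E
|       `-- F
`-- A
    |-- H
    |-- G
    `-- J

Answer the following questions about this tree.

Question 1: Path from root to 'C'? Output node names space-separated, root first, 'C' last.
Walk down from root: B -> C

Answer: B C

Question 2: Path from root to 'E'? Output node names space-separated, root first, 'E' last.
Answer: B D E

Derivation:
Walk down from root: B -> D -> E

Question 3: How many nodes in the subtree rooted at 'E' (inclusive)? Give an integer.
Answer: 2

Derivation:
Subtree rooted at E contains: E, F
Count = 2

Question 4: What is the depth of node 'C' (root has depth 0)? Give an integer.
Answer: 1

Derivation:
Path from root to C: B -> C
Depth = number of edges = 1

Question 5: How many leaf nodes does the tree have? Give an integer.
Leaves (nodes with no children): C, F, G, H, J

Answer: 5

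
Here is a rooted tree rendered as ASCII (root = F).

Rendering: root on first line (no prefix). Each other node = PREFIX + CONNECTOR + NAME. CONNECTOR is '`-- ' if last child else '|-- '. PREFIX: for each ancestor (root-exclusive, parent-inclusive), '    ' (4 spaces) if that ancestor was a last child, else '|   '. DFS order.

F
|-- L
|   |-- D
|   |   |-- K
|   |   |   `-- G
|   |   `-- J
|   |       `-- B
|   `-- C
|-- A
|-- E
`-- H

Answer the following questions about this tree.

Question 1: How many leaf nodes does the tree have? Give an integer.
Answer: 6

Derivation:
Leaves (nodes with no children): A, B, C, E, G, H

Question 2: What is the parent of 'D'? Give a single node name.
Answer: L

Derivation:
Scan adjacency: D appears as child of L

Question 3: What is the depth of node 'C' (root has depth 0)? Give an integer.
Path from root to C: F -> L -> C
Depth = number of edges = 2

Answer: 2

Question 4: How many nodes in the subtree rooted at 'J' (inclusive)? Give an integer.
Answer: 2

Derivation:
Subtree rooted at J contains: B, J
Count = 2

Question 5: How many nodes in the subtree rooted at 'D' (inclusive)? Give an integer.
Subtree rooted at D contains: B, D, G, J, K
Count = 5

Answer: 5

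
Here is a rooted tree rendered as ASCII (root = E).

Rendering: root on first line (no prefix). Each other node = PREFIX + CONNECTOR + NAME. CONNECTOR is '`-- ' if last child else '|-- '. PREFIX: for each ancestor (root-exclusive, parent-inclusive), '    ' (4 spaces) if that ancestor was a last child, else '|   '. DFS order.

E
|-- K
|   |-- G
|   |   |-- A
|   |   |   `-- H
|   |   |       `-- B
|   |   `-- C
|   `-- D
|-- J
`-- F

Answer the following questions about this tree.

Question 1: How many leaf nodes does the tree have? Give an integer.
Answer: 5

Derivation:
Leaves (nodes with no children): B, C, D, F, J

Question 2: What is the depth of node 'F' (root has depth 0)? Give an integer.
Answer: 1

Derivation:
Path from root to F: E -> F
Depth = number of edges = 1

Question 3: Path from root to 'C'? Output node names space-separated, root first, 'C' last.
Walk down from root: E -> K -> G -> C

Answer: E K G C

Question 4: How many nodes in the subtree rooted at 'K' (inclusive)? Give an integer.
Subtree rooted at K contains: A, B, C, D, G, H, K
Count = 7

Answer: 7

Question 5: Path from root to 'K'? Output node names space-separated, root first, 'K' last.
Answer: E K

Derivation:
Walk down from root: E -> K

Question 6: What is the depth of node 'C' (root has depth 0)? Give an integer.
Answer: 3

Derivation:
Path from root to C: E -> K -> G -> C
Depth = number of edges = 3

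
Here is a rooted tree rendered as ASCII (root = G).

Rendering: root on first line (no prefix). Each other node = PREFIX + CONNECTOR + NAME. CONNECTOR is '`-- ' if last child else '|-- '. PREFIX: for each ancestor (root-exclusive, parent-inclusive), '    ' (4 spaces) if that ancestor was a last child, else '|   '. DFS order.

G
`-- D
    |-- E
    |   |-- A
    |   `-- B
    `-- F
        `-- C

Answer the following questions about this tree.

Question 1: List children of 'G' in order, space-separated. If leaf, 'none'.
Answer: D

Derivation:
Node G's children (from adjacency): D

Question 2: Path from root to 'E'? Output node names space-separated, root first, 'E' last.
Answer: G D E

Derivation:
Walk down from root: G -> D -> E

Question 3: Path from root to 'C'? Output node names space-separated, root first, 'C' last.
Walk down from root: G -> D -> F -> C

Answer: G D F C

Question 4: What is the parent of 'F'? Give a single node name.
Answer: D

Derivation:
Scan adjacency: F appears as child of D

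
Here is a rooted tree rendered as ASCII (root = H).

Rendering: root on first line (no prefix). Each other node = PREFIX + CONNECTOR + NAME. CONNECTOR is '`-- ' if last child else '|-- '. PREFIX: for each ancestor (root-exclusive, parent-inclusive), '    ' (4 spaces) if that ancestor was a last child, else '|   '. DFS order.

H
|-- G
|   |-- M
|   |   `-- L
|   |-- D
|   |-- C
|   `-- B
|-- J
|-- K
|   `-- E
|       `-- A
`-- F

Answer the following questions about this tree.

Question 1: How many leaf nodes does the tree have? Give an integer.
Answer: 7

Derivation:
Leaves (nodes with no children): A, B, C, D, F, J, L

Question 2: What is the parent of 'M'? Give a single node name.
Scan adjacency: M appears as child of G

Answer: G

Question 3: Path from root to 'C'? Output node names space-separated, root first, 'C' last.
Walk down from root: H -> G -> C

Answer: H G C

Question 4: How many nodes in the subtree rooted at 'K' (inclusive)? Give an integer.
Answer: 3

Derivation:
Subtree rooted at K contains: A, E, K
Count = 3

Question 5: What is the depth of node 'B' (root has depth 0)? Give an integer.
Path from root to B: H -> G -> B
Depth = number of edges = 2

Answer: 2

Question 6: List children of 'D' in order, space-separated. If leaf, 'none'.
Answer: none

Derivation:
Node D's children (from adjacency): (leaf)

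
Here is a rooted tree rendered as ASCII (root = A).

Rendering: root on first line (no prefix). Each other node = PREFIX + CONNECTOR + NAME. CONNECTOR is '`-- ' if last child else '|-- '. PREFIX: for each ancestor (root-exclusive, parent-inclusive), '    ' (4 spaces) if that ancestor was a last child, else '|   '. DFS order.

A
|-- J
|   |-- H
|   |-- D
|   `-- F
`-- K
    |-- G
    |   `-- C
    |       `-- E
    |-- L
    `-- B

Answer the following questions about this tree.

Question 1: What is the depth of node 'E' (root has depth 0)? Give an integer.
Answer: 4

Derivation:
Path from root to E: A -> K -> G -> C -> E
Depth = number of edges = 4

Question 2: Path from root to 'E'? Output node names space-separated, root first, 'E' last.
Answer: A K G C E

Derivation:
Walk down from root: A -> K -> G -> C -> E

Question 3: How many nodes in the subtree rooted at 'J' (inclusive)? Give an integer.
Answer: 4

Derivation:
Subtree rooted at J contains: D, F, H, J
Count = 4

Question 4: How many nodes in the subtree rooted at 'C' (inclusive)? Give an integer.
Answer: 2

Derivation:
Subtree rooted at C contains: C, E
Count = 2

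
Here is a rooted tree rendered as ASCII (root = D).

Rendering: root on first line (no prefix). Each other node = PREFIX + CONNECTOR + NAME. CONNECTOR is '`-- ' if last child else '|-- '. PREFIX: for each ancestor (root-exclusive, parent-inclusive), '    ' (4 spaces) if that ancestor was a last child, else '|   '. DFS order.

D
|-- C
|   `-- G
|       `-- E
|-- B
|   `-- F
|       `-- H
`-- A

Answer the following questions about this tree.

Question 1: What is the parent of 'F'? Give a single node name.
Scan adjacency: F appears as child of B

Answer: B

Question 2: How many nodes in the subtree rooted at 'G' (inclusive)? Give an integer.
Answer: 2

Derivation:
Subtree rooted at G contains: E, G
Count = 2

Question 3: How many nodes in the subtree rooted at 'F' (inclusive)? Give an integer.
Subtree rooted at F contains: F, H
Count = 2

Answer: 2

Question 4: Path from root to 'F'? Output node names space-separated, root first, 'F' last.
Walk down from root: D -> B -> F

Answer: D B F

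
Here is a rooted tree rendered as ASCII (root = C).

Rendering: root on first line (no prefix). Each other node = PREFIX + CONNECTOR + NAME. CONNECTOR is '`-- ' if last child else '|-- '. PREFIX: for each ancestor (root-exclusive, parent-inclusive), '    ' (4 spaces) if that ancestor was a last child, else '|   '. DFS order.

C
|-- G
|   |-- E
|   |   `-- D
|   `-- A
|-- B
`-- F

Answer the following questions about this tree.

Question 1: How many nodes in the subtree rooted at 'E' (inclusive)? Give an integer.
Answer: 2

Derivation:
Subtree rooted at E contains: D, E
Count = 2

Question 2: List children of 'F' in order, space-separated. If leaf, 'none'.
Node F's children (from adjacency): (leaf)

Answer: none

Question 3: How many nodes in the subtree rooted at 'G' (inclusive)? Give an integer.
Answer: 4

Derivation:
Subtree rooted at G contains: A, D, E, G
Count = 4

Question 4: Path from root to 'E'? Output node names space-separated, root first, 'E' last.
Walk down from root: C -> G -> E

Answer: C G E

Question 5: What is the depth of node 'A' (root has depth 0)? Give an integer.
Path from root to A: C -> G -> A
Depth = number of edges = 2

Answer: 2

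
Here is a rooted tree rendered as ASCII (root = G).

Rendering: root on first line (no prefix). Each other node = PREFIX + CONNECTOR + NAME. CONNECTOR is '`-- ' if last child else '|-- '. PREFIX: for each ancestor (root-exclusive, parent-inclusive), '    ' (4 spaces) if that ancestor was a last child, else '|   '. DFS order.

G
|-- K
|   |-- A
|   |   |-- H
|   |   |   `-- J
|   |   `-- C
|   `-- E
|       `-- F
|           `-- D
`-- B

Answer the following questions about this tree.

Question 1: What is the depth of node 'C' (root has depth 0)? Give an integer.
Answer: 3

Derivation:
Path from root to C: G -> K -> A -> C
Depth = number of edges = 3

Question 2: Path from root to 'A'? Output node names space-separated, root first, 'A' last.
Walk down from root: G -> K -> A

Answer: G K A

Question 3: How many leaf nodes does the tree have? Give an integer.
Leaves (nodes with no children): B, C, D, J

Answer: 4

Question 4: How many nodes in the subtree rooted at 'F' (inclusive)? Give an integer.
Answer: 2

Derivation:
Subtree rooted at F contains: D, F
Count = 2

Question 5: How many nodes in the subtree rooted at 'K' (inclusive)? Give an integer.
Subtree rooted at K contains: A, C, D, E, F, H, J, K
Count = 8

Answer: 8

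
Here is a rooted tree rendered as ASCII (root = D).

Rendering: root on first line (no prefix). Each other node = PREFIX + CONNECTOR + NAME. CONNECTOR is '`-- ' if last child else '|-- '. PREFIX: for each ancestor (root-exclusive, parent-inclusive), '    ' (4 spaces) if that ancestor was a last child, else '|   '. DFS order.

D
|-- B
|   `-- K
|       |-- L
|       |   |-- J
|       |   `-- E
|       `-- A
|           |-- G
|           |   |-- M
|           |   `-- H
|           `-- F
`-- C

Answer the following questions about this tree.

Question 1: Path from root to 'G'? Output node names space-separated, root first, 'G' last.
Walk down from root: D -> B -> K -> A -> G

Answer: D B K A G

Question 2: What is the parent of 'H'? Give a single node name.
Answer: G

Derivation:
Scan adjacency: H appears as child of G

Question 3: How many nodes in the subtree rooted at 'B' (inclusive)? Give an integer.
Subtree rooted at B contains: A, B, E, F, G, H, J, K, L, M
Count = 10

Answer: 10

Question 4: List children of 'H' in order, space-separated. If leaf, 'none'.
Node H's children (from adjacency): (leaf)

Answer: none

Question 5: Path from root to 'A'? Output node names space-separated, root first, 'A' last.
Answer: D B K A

Derivation:
Walk down from root: D -> B -> K -> A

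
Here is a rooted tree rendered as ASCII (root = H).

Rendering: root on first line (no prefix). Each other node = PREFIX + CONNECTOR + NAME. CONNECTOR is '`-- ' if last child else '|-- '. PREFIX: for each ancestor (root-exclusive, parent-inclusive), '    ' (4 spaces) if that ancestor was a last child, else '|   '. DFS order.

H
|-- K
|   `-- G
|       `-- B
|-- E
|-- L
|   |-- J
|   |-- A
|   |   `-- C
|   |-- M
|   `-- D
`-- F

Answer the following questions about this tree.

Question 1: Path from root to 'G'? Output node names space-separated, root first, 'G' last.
Answer: H K G

Derivation:
Walk down from root: H -> K -> G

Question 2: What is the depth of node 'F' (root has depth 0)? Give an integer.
Answer: 1

Derivation:
Path from root to F: H -> F
Depth = number of edges = 1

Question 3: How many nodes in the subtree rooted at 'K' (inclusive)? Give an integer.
Subtree rooted at K contains: B, G, K
Count = 3

Answer: 3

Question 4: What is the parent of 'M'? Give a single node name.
Answer: L

Derivation:
Scan adjacency: M appears as child of L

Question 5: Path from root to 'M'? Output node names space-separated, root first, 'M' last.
Walk down from root: H -> L -> M

Answer: H L M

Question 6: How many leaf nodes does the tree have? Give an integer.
Leaves (nodes with no children): B, C, D, E, F, J, M

Answer: 7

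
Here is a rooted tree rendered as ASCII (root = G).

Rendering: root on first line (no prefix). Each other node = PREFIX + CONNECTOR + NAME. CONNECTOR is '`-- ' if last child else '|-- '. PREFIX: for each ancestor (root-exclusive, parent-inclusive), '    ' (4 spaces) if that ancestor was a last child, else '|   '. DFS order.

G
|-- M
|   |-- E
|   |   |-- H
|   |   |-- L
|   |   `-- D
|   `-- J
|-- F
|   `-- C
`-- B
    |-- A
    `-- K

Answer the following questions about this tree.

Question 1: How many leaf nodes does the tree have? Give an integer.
Leaves (nodes with no children): A, C, D, H, J, K, L

Answer: 7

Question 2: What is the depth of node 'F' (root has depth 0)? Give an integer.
Answer: 1

Derivation:
Path from root to F: G -> F
Depth = number of edges = 1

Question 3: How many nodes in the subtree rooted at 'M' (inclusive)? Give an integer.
Subtree rooted at M contains: D, E, H, J, L, M
Count = 6

Answer: 6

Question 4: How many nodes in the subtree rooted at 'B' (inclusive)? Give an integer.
Answer: 3

Derivation:
Subtree rooted at B contains: A, B, K
Count = 3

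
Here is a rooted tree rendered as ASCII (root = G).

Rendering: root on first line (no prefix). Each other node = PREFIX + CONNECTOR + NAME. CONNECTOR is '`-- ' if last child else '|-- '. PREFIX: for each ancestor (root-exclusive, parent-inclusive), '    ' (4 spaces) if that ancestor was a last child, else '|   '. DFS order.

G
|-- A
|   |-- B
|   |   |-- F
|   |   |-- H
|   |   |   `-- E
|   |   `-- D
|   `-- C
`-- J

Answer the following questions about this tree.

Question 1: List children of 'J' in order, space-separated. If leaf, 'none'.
Node J's children (from adjacency): (leaf)

Answer: none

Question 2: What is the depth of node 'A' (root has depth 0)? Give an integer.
Path from root to A: G -> A
Depth = number of edges = 1

Answer: 1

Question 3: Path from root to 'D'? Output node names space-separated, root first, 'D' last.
Answer: G A B D

Derivation:
Walk down from root: G -> A -> B -> D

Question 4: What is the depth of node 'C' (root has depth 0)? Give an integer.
Path from root to C: G -> A -> C
Depth = number of edges = 2

Answer: 2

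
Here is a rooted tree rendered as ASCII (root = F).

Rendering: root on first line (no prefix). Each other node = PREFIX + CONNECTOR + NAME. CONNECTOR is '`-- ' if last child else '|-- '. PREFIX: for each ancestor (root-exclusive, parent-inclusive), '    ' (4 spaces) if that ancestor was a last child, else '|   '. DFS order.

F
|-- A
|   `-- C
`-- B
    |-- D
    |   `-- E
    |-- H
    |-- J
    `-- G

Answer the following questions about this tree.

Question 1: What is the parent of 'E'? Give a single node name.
Scan adjacency: E appears as child of D

Answer: D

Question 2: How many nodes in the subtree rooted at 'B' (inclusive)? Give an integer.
Subtree rooted at B contains: B, D, E, G, H, J
Count = 6

Answer: 6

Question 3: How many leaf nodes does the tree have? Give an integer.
Answer: 5

Derivation:
Leaves (nodes with no children): C, E, G, H, J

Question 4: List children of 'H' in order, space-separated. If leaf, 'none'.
Answer: none

Derivation:
Node H's children (from adjacency): (leaf)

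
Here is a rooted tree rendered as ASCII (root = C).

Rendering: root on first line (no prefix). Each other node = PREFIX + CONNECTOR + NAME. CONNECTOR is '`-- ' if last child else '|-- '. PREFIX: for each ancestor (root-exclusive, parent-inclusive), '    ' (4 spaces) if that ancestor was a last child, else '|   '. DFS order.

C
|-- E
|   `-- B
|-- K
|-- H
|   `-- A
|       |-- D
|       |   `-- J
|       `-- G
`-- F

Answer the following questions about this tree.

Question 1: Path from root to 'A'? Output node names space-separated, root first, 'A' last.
Walk down from root: C -> H -> A

Answer: C H A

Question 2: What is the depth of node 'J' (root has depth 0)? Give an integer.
Path from root to J: C -> H -> A -> D -> J
Depth = number of edges = 4

Answer: 4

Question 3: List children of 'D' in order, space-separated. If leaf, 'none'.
Node D's children (from adjacency): J

Answer: J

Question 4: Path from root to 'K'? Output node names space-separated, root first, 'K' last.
Walk down from root: C -> K

Answer: C K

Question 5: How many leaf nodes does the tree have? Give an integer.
Leaves (nodes with no children): B, F, G, J, K

Answer: 5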